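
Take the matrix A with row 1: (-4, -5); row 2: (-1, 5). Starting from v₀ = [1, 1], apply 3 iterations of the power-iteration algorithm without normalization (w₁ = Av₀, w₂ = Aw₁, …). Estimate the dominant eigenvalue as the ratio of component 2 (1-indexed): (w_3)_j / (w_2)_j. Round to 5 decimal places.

4.44828

w1 = Av₀ = ((-4)·1 + (-5)·1; (-1)·1 + 5·1) = (-9, 4)
w2 = Aw1 = ((-4)·(-9) + (-5)·4; (-1)·(-9) + 5·4) = (16, 29)
w3 = Aw2 = (-209, 129)
Ratio at component: 129 / 29 = 4.44828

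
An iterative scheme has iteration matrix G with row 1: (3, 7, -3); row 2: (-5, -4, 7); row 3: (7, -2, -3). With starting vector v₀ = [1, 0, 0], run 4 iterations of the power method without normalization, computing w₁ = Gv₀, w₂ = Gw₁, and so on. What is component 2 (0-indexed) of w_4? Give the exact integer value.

2672

w1 = Gv₀ = (3, -5, 7)
w2 = Gw1 = (-47, 54, 10)
w3 = Gw2 = (207, 89, -467)
w4 = Gw3 = (2645, -4660, 2672)
The requested component of w4 is 2672.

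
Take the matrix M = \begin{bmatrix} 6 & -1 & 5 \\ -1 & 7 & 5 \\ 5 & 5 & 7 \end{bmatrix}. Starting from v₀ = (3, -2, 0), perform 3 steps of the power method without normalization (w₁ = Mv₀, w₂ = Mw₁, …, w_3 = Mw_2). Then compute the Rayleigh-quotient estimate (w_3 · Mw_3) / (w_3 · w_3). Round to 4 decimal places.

w1 = Mv₀ = (6·3 + (-1)·(-2) + 5·0; (-1)·3 + 7·(-2) + 5·0; 5·3 + 5·(-2) + 7·0) = (20, -17, 5)
w2 = Mw1 = (6·20 + (-1)·(-17) + 5·5; (-1)·20 + 7·(-17) + 5·5; 5·20 + 5·(-17) + 7·5) = (162, -114, 50)
w3 = Mw2 = (1336, -710, 590)
Mw3 = (11676, -3356, 7260)
w3·Mw3 = 1336·11676 + (-710)·(-3356) + 590·7260 = 22265296; w3·w3 = 1336·1336 + (-710)·(-710) + 590·590 = 2637096
λ ≈ 22265296/2637096 = 8.4431

λ ≈ 8.4431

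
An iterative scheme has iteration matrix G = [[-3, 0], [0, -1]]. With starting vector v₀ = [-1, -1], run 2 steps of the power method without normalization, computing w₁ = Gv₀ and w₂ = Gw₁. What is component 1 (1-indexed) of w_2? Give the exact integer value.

-9

w1 = Gv₀ = ((-3)·(-1) + 0·(-1); 0·(-1) + (-1)·(-1)) = (3, 1)
w2 = Gw1 = ((-3)·3 + 0·1; 0·3 + (-1)·1) = (-9, -1)
The requested component of w2 is -9.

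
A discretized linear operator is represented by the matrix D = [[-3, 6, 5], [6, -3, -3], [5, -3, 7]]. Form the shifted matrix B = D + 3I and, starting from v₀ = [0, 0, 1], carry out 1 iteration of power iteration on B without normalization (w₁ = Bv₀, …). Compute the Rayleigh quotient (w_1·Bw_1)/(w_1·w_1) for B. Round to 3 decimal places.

B = D + 3I has rows (0, 6, 5); (6, 0, -3); (5, -3, 10)
w1 = Bv₀ = (0·0 + 6·0 + 5·1; 6·0 + 0·0 + (-3)·1; 5·0 + (-3)·0 + 10·1) = (5, -3, 10)
Bw1 = (32, 0, 134)
w1·Bw1 = 1500; w1·w1 = 134; μ ≈ 1500/134 = 11.194

μ ≈ 11.194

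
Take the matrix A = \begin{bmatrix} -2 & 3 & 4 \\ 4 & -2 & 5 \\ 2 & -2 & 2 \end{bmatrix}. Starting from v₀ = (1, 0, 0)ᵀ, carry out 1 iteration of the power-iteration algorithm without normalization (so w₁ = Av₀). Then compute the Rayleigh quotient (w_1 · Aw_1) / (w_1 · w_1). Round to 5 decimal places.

w1 = Av₀ = (-2, 4, 2)
Aw1 = (24, -6, -8)
w1·Aw1 = (-2)·24 + 4·(-6) + 2·(-8) = -88; w1·w1 = (-2)·(-2) + 4·4 + 2·2 = 24
λ ≈ -88/24 = -3.66667

-3.66667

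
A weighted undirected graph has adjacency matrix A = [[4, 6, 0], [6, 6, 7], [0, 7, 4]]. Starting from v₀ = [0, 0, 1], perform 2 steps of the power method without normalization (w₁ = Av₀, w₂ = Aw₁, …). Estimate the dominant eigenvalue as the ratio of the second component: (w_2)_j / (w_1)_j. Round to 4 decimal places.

10.0000

w1 = Av₀ = (0, 7, 4)
w2 = Aw1 = (42, 70, 65)
Ratio at component: 70 / 7 = 10.0000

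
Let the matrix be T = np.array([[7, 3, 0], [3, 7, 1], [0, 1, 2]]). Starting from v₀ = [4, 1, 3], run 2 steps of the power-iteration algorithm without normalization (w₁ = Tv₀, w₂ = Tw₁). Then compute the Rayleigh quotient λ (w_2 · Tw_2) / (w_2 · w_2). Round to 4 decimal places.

10.0370

w1 = Tv₀ = (7·4 + 3·1 + 0·3; 3·4 + 7·1 + 1·3; 0·4 + 1·1 + 2·3) = (31, 22, 7)
w2 = Tw1 = (7·31 + 3·22 + 0·7; 3·31 + 7·22 + 1·7; 0·31 + 1·22 + 2·7) = (283, 254, 36)
Tw2 = (2743, 2663, 326)
w2·Tw2 = 283·2743 + 254·2663 + 36·326 = 1464407; w2·w2 = 283·283 + 254·254 + 36·36 = 145901
λ ≈ 1464407/145901 = 10.0370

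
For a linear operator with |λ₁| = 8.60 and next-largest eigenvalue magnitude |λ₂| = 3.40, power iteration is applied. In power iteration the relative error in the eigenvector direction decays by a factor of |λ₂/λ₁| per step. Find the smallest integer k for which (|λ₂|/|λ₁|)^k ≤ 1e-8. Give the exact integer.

|λ₂/λ₁| = 3.40/8.60 = 0.39535
Need k ≥ ln(1e-8) / ln(0.39535) = -18.4207 / -0.9280 ≈ 19.850
Smallest integer k satisfying the bound: 20

20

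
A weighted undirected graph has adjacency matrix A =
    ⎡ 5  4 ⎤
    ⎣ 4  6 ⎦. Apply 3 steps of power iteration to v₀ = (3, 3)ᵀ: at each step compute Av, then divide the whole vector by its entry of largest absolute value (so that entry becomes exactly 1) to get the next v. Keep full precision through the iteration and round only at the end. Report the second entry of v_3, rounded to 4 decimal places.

1.0000

Av0 = (27.00000, 30.00000); divide by 30.00000 → v1 = (0.90000, 1.00000)
Av1 = (8.50000, 9.60000); divide by 9.60000 → v2 = (0.88542, 1.00000)
Av2 = (8.42708, 9.54167); divide by 9.54167 → v3 = (0.88319, 1.00000)
Requested entry of v3: 2748/2748 = 1.0000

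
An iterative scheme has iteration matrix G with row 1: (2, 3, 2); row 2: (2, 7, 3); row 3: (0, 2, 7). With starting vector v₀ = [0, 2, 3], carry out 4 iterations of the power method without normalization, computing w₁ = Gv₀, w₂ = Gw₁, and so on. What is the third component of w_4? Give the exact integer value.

20007

w1 = Gv₀ = (2·0 + 3·2 + 2·3; 2·0 + 7·2 + 3·3; 0·0 + 2·2 + 7·3) = (12, 23, 25)
w2 = Gw1 = (2·12 + 3·23 + 2·25; 2·12 + 7·23 + 3·25; 0·12 + 2·23 + 7·25) = (143, 260, 221)
w3 = Gw2 = (1508, 2769, 2067)
w4 = Gw3 = (15457, 28600, 20007)
The requested component of w4 is 20007.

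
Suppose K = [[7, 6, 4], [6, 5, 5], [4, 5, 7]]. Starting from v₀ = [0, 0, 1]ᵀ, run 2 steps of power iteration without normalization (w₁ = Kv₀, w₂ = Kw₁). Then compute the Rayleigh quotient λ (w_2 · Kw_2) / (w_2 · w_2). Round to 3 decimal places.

λ ≈ 16.316

w1 = Kv₀ = (7·0 + 6·0 + 4·1; 6·0 + 5·0 + 5·1; 4·0 + 5·0 + 7·1) = (4, 5, 7)
w2 = Kw1 = (7·4 + 6·5 + 4·7; 6·4 + 5·5 + 5·7; 4·4 + 5·5 + 7·7) = (86, 84, 90)
Kw2 = (1466, 1386, 1394)
w2·Kw2 = 86·1466 + 84·1386 + 90·1394 = 367960; w2·w2 = 86·86 + 84·84 + 90·90 = 22552
λ ≈ 367960/22552 = 16.316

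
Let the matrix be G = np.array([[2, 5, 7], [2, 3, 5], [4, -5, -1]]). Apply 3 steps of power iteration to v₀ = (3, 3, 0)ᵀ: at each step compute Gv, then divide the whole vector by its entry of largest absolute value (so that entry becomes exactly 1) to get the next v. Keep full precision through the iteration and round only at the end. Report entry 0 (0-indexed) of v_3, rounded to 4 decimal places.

1.0000

Gv0 = (21.00000, 15.00000, -3.00000); divide by 21.00000 → v1 = (1.00000, 0.71429, -0.14286)
Gv1 = (4.57143, 3.42857, 0.57143); divide by 4.57143 → v2 = (1.00000, 0.75000, 0.12500)
Gv2 = (6.62500, 4.87500, 0.12500); divide by 6.62500 → v3 = (1.00000, 0.73585, 0.01887)
Requested entry of v3: 636/636 = 1.0000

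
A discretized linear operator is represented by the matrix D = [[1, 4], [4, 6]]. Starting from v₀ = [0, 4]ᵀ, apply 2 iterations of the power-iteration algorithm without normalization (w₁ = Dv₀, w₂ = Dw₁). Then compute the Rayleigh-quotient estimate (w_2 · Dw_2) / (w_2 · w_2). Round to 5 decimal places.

w1 = Dv₀ = (1·0 + 4·4; 4·0 + 6·4) = (16, 24)
w2 = Dw1 = (1·16 + 4·24; 4·16 + 6·24) = (112, 208)
Dw2 = (944, 1696)
w2·Dw2 = 112·944 + 208·1696 = 458496; w2·w2 = 112·112 + 208·208 = 55808
λ ≈ 458496/55808 = 8.21560

λ ≈ 8.21560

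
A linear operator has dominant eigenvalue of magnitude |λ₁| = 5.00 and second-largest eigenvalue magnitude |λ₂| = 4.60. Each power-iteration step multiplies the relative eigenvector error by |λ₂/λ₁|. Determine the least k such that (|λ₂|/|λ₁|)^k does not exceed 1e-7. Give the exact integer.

|λ₂/λ₁| = 4.60/5.00 = 0.92000
Need k ≥ ln(1e-7) / ln(0.92000) = -16.1181 / -0.0834 ≈ 193.305
Smallest integer k satisfying the bound: 194

194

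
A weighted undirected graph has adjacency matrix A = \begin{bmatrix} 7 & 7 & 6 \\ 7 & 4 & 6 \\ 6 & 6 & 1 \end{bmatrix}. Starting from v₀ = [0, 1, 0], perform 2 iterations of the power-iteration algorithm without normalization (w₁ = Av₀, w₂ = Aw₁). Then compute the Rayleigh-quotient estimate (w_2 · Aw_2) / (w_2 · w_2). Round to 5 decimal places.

w1 = Av₀ = (7·0 + 7·1 + 6·0; 7·0 + 4·1 + 6·0; 6·0 + 6·1 + 1·0) = (7, 4, 6)
w2 = Aw1 = (7·7 + 7·4 + 6·6; 7·7 + 4·4 + 6·6; 6·7 + 6·4 + 1·6) = (113, 101, 72)
Aw2 = (1930, 1627, 1356)
w2·Aw2 = 113·1930 + 101·1627 + 72·1356 = 480049; w2·w2 = 113·113 + 101·101 + 72·72 = 28154
λ ≈ 480049/28154 = 17.05083

17.05083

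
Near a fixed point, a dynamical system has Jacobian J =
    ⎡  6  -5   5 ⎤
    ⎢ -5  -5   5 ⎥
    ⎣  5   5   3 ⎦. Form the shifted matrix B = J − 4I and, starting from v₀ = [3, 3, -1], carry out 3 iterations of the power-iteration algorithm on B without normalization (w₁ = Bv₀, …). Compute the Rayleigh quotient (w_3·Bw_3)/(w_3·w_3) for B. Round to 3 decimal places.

-14.194

B = J − 4I has rows (2, -5, 5); (-5, -9, 5); (5, 5, -1)
w1 = Bv₀ = (2·3 + (-5)·3 + 5·(-1); (-5)·3 + (-9)·3 + 5·(-1); 5·3 + 5·3 + (-1)·(-1)) = (-14, -47, 31)
w2 = Bw1 = (2·(-14) + (-5)·(-47) + 5·31; (-5)·(-14) + (-9)·(-47) + 5·31; 5·(-14) + 5·(-47) + (-1)·31) = (362, 648, -336)
w3 = Bw2 = (-4196, -9322, 5386)
Bw3 = (65148, 131808, -72976)
w3·Bw3 = -1895123920; w3·w3 = 133515096; μ ≈ -1895123920/133515096 = -14.194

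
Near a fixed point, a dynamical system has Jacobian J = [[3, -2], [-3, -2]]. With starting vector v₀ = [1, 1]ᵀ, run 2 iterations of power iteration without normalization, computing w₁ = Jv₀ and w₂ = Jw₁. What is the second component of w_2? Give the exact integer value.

7

w1 = Jv₀ = (3·1 + (-2)·1; (-3)·1 + (-2)·1) = (1, -5)
w2 = Jw1 = (3·1 + (-2)·(-5); (-3)·1 + (-2)·(-5)) = (13, 7)
The requested component of w2 is 7.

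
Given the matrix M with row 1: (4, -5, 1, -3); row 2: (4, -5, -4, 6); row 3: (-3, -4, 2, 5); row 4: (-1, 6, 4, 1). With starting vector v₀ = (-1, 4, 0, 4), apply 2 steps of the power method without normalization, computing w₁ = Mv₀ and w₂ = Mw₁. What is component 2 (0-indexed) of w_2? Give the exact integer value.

w1 = Mv₀ = (4·(-1) + (-5)·4 + 1·0 + (-3)·4; 4·(-1) + (-5)·4 + (-4)·0 + 6·4; (-3)·(-1) + (-4)·4 + 2·0 + 5·4; (-1)·(-1) + 6·4 + 4·0 + 1·4) = (-36, 0, 7, 29)
w2 = Mw1 = (4·(-36) + (-5)·0 + 1·7 + (-3)·29; 4·(-36) + (-5)·0 + (-4)·7 + 6·29; (-3)·(-36) + (-4)·0 + 2·7 + 5·29; (-1)·(-36) + 6·0 + 4·7 + 1·29) = (-224, 2, 267, 93)
The requested component of w2 is 267.

267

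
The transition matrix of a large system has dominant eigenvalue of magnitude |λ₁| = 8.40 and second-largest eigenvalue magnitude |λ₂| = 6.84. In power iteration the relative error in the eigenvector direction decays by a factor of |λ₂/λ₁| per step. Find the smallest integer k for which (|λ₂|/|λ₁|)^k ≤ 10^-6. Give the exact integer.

|λ₂/λ₁| = 6.84/8.40 = 0.81429
Need k ≥ ln(10^-6) / ln(0.81429) = -13.8155 / -0.2054 ≈ 67.247
Smallest integer k satisfying the bound: 68

68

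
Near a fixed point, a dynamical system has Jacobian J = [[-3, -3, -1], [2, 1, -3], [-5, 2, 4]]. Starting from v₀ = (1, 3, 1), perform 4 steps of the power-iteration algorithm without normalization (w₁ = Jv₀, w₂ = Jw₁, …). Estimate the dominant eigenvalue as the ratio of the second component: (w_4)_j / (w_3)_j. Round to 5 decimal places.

w1 = Jv₀ = (-13, 2, 5)
w2 = Jw1 = (28, -39, 89)
w3 = Jw2 = (-56, -250, 138)
w4 = Jw3 = (780, -776, 332)
Ratio at component: -776 / -250 = 3.10400

3.10400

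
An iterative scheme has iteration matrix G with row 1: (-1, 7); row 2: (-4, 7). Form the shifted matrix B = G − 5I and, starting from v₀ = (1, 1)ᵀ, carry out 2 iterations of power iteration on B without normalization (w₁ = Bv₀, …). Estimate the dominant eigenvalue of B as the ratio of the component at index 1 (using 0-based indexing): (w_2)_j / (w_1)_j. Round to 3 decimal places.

B = G − 5I has rows (-6, 7); (-4, 2)
w1 = Bv₀ = ((-6)·1 + 7·1; (-4)·1 + 2·1) = (1, -2)
w2 = Bw1 = ((-6)·1 + 7·(-2); (-4)·1 + 2·(-2)) = (-20, -8)
Ratio: -8/-2 = 4.000

4.000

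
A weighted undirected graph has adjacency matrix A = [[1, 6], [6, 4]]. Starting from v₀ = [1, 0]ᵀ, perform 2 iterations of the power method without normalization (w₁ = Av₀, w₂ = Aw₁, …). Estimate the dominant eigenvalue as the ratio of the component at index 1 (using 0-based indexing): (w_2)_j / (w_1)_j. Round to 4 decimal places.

λ ≈ 5.0000

w1 = Av₀ = (1·1 + 6·0; 6·1 + 4·0) = (1, 6)
w2 = Aw1 = (1·1 + 6·6; 6·1 + 4·6) = (37, 30)
Ratio at component: 30 / 6 = 5.0000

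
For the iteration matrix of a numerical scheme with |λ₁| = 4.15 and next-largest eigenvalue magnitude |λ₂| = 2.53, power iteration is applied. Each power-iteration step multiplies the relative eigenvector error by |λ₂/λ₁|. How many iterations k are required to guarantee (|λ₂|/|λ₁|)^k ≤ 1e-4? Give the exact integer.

|λ₂/λ₁| = 2.53/4.15 = 0.60964
Need k ≥ ln(1e-4) / ln(0.60964) = -9.2103 / -0.4949 ≈ 18.611
Smallest integer k satisfying the bound: 19

19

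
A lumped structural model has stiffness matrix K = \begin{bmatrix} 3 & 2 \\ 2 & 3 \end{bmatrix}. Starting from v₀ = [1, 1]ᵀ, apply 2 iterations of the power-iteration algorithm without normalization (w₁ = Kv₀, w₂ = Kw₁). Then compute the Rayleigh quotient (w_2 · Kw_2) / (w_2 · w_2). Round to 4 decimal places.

w1 = Kv₀ = (3·1 + 2·1; 2·1 + 3·1) = (5, 5)
w2 = Kw1 = (3·5 + 2·5; 2·5 + 3·5) = (25, 25)
Kw2 = (125, 125)
w2·Kw2 = 25·125 + 25·125 = 6250; w2·w2 = 25·25 + 25·25 = 1250
λ ≈ 6250/1250 = 5.0000

λ ≈ 5.0000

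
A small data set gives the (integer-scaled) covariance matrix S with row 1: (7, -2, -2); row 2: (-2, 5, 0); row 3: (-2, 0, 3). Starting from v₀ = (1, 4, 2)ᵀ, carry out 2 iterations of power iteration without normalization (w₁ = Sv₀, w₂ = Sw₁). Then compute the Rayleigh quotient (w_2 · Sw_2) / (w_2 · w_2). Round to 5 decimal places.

w1 = Sv₀ = (7·1 + (-2)·4 + (-2)·2; (-2)·1 + 5·4 + 0·2; (-2)·1 + 0·4 + 3·2) = (-5, 18, 4)
w2 = Sw1 = (7·(-5) + (-2)·18 + (-2)·4; (-2)·(-5) + 5·18 + 0·4; (-2)·(-5) + 0·18 + 3·4) = (-79, 100, 22)
Sw2 = (-797, 658, 224)
w2·Sw2 = (-79)·(-797) + 100·658 + 22·224 = 133691; w2·w2 = (-79)·(-79) + 100·100 + 22·22 = 16725
λ ≈ 133691/16725 = 7.99348

7.99348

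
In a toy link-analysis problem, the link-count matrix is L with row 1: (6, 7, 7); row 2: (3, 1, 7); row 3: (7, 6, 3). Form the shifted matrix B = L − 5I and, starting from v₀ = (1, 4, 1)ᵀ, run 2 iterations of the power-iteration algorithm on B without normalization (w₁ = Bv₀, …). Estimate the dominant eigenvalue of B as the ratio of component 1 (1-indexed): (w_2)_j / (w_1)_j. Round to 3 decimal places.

5.472

B = L − 5I has rows (1, 7, 7); (3, -4, 7); (7, 6, -2)
w1 = Bv₀ = (36, -6, 29)
w2 = Bw1 = (197, 335, 158)
Ratio: 197/36 = 5.472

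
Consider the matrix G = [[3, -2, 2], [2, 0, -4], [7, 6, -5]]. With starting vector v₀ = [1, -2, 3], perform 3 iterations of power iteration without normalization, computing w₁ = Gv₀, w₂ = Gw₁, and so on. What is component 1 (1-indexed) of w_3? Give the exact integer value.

107

w1 = Gv₀ = (3·1 + (-2)·(-2) + 2·3; 2·1 + 0·(-2) + (-4)·3; 7·1 + 6·(-2) + (-5)·3) = (13, -10, -20)
w2 = Gw1 = (3·13 + (-2)·(-10) + 2·(-20); 2·13 + 0·(-10) + (-4)·(-20); 7·13 + 6·(-10) + (-5)·(-20)) = (19, 106, 131)
w3 = Gw2 = (107, -486, 114)
The requested component of w3 is 107.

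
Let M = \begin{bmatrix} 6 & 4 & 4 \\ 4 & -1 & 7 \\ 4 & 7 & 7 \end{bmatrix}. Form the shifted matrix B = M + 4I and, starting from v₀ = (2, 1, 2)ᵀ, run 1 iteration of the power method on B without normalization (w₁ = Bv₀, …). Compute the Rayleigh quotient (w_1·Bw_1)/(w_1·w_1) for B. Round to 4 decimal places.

18.5540

B = M + 4I has rows (10, 4, 4); (4, 3, 7); (4, 7, 11)
w1 = Bv₀ = (10·2 + 4·1 + 4·2; 4·2 + 3·1 + 7·2; 4·2 + 7·1 + 11·2) = (32, 25, 37)
Bw1 = (568, 462, 710)
w1·Bw1 = 55996; w1·w1 = 3018; μ ≈ 55996/3018 = 18.5540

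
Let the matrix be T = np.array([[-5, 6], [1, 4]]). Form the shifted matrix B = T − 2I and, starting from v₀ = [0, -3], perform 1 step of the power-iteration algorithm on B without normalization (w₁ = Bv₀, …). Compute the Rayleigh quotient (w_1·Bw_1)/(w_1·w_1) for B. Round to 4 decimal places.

B = T − 2I has rows (-7, 6); (1, 2)
w1 = Bv₀ = (-18, -6)
Bw1 = (90, -30)
w1·Bw1 = -1440; w1·w1 = 360; μ ≈ -1440/360 = -4.0000

μ ≈ -4.0000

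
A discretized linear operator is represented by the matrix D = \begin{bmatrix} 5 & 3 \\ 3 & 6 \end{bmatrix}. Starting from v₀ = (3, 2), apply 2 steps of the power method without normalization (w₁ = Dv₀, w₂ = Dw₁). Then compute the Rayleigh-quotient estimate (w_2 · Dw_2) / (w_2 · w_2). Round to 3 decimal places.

w1 = Dv₀ = (5·3 + 3·2; 3·3 + 6·2) = (21, 21)
w2 = Dw1 = (5·21 + 3·21; 3·21 + 6·21) = (168, 189)
Dw2 = (1407, 1638)
w2·Dw2 = 168·1407 + 189·1638 = 545958; w2·w2 = 168·168 + 189·189 = 63945
λ ≈ 545958/63945 = 8.538

8.538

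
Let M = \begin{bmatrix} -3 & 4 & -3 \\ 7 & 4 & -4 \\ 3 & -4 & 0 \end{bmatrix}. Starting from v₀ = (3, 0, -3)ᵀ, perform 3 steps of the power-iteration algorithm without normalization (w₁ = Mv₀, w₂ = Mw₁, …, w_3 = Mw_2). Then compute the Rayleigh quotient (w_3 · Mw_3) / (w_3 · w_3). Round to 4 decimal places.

6.6592

w1 = Mv₀ = ((-3)·3 + 4·0 + (-3)·(-3); 7·3 + 4·0 + (-4)·(-3); 3·3 + (-4)·0 + 0·(-3)) = (0, 33, 9)
w2 = Mw1 = ((-3)·0 + 4·33 + (-3)·9; 7·0 + 4·33 + (-4)·9; 3·0 + (-4)·33 + 0·9) = (105, 96, -132)
w3 = Mw2 = (465, 1647, -69)
Mw3 = (5400, 10119, -5193)
w3·Mw3 = 465·5400 + 1647·10119 + (-69)·(-5193) = 19535310; w3·w3 = 465·465 + 1647·1647 + (-69)·(-69) = 2933595
λ ≈ 19535310/2933595 = 6.6592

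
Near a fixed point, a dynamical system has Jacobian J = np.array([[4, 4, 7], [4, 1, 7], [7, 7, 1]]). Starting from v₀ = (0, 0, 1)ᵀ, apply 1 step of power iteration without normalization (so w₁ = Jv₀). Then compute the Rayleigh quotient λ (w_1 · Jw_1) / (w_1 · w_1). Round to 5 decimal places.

w1 = Jv₀ = (4·0 + 4·0 + 7·1; 4·0 + 1·0 + 7·1; 7·0 + 7·0 + 1·1) = (7, 7, 1)
Jw1 = (63, 42, 99)
w1·Jw1 = 7·63 + 7·42 + 1·99 = 834; w1·w1 = 7·7 + 7·7 + 1·1 = 99
λ ≈ 834/99 = 8.42424

λ ≈ 8.42424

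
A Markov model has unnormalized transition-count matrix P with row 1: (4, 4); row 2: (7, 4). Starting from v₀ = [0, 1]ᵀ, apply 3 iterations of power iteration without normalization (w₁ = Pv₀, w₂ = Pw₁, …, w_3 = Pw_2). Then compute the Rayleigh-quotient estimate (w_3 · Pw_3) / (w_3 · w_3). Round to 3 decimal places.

9.299

w1 = Pv₀ = (4·0 + 4·1; 7·0 + 4·1) = (4, 4)
w2 = Pw1 = (4·4 + 4·4; 7·4 + 4·4) = (32, 44)
w3 = Pw2 = (304, 400)
Pw3 = (2816, 3728)
w3·Pw3 = 304·2816 + 400·3728 = 2347264; w3·w3 = 304·304 + 400·400 = 252416
λ ≈ 2347264/252416 = 9.299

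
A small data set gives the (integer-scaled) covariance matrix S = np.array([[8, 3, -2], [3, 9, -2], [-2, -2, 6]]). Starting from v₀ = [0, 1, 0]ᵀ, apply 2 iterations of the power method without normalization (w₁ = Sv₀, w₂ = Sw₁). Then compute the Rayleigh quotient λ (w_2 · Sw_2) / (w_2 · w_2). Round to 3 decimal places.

w1 = Sv₀ = (3, 9, -2)
w2 = Sw1 = (55, 94, -36)
Sw2 = (794, 1083, -514)
w2·Sw2 = 55·794 + 94·1083 + (-36)·(-514) = 163976; w2·w2 = 55·55 + 94·94 + (-36)·(-36) = 13157
λ ≈ 163976/13157 = 12.463

12.463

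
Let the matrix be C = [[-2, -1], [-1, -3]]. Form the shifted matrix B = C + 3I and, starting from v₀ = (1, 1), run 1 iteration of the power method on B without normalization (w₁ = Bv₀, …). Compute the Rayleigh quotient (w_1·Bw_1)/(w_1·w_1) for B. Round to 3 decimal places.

B = C + 3I has rows (1, -1); (-1, 0)
w1 = Bv₀ = (0, -1)
Bw1 = (1, 0)
w1·Bw1 = 0; w1·w1 = 1; μ ≈ 0/1 = 0.000

0.000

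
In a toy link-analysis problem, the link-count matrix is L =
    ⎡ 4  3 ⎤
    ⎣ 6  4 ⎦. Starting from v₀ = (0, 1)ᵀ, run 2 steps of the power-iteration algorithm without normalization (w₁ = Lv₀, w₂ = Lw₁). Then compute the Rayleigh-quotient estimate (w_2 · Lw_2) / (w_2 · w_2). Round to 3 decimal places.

λ ≈ 8.240

w1 = Lv₀ = (3, 4)
w2 = Lw1 = (24, 34)
Lw2 = (198, 280)
w2·Lw2 = 24·198 + 34·280 = 14272; w2·w2 = 24·24 + 34·34 = 1732
λ ≈ 14272/1732 = 8.240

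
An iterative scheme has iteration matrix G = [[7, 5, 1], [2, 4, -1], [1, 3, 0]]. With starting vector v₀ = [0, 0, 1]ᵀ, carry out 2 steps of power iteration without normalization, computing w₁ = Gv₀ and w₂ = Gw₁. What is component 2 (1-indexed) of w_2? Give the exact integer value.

-2

w1 = Gv₀ = (7·0 + 5·0 + 1·1; 2·0 + 4·0 + (-1)·1; 1·0 + 3·0 + 0·1) = (1, -1, 0)
w2 = Gw1 = (7·1 + 5·(-1) + 1·0; 2·1 + 4·(-1) + (-1)·0; 1·1 + 3·(-1) + 0·0) = (2, -2, -2)
The requested component of w2 is -2.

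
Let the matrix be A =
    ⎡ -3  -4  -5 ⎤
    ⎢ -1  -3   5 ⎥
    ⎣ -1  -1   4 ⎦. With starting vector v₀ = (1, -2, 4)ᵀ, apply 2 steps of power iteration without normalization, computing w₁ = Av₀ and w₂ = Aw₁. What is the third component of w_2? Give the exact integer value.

58

w1 = Av₀ = ((-3)·1 + (-4)·(-2) + (-5)·4; (-1)·1 + (-3)·(-2) + 5·4; (-1)·1 + (-1)·(-2) + 4·4) = (-15, 25, 17)
w2 = Aw1 = ((-3)·(-15) + (-4)·25 + (-5)·17; (-1)·(-15) + (-3)·25 + 5·17; (-1)·(-15) + (-1)·25 + 4·17) = (-140, 25, 58)
The requested component of w2 is 58.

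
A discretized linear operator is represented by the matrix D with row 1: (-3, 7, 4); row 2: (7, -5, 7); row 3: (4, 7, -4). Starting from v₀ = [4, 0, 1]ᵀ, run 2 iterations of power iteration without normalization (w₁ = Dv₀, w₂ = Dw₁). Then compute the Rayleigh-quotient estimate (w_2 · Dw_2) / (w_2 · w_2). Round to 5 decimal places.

λ ≈ -7.31252

w1 = Dv₀ = (-8, 35, 12)
w2 = Dw1 = (317, -147, 165)
Dw2 = (-1320, 4109, -421)
w2·Dw2 = 317·(-1320) + (-147)·4109 + 165·(-421) = -1091928; w2·w2 = 317·317 + (-147)·(-147) + 165·165 = 149323
λ ≈ -1091928/149323 = -7.31252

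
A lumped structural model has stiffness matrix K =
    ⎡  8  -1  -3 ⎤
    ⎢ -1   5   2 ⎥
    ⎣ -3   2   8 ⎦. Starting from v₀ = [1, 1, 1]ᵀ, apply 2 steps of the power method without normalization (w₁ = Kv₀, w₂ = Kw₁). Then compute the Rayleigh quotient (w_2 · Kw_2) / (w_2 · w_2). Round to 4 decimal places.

λ ≈ 8.4369

w1 = Kv₀ = (4, 6, 7)
w2 = Kw1 = (5, 40, 56)
Kw2 = (-168, 307, 513)
w2·Kw2 = 5·(-168) + 40·307 + 56·513 = 40168; w2·w2 = 5·5 + 40·40 + 56·56 = 4761
λ ≈ 40168/4761 = 8.4369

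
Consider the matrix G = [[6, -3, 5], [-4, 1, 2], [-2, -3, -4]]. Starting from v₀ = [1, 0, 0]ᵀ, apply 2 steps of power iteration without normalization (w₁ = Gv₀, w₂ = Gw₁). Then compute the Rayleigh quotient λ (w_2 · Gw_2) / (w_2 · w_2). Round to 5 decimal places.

w1 = Gv₀ = (6·1 + (-3)·0 + 5·0; (-4)·1 + 1·0 + 2·0; (-2)·1 + (-3)·0 + (-4)·0) = (6, -4, -2)
w2 = Gw1 = (6·6 + (-3)·(-4) + 5·(-2); (-4)·6 + 1·(-4) + 2·(-2); (-2)·6 + (-3)·(-4) + (-4)·(-2)) = (38, -32, 8)
Gw2 = (364, -168, -12)
w2·Gw2 = 38·364 + (-32)·(-168) + 8·(-12) = 19112; w2·w2 = 38·38 + (-32)·(-32) + 8·8 = 2532
λ ≈ 19112/2532 = 7.54818

7.54818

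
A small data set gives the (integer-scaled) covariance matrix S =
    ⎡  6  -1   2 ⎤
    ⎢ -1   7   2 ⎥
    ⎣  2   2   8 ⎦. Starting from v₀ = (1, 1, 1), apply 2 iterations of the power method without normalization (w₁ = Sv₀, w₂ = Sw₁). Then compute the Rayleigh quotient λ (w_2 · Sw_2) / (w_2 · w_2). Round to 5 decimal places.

9.85189

w1 = Sv₀ = (7, 8, 12)
w2 = Sw1 = (58, 73, 126)
Sw2 = (527, 705, 1270)
w2·Sw2 = 58·527 + 73·705 + 126·1270 = 242051; w2·w2 = 58·58 + 73·73 + 126·126 = 24569
λ ≈ 242051/24569 = 9.85189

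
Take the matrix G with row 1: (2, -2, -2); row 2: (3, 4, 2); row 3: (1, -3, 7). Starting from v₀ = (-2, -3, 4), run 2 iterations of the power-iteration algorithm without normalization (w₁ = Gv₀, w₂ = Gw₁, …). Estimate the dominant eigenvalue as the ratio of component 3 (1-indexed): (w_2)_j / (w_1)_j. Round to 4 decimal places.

λ ≈ 7.6857

w1 = Gv₀ = (-6, -10, 35)
w2 = Gw1 = (-62, 12, 269)
Ratio at component: 269 / 35 = 7.6857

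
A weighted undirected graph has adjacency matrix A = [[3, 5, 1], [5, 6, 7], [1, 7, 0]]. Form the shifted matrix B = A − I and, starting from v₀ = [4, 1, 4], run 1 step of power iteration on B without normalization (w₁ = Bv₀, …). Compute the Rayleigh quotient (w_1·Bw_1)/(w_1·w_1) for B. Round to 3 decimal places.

B = A − I has rows (2, 5, 1); (5, 5, 7); (1, 7, -1)
w1 = Bv₀ = (2·4 + 5·1 + 1·4; 5·4 + 5·1 + 7·4; 1·4 + 7·1 + (-1)·4) = (17, 53, 7)
Bw1 = (306, 399, 381)
w1·Bw1 = 29016; w1·w1 = 3147; μ ≈ 29016/3147 = 9.220

9.220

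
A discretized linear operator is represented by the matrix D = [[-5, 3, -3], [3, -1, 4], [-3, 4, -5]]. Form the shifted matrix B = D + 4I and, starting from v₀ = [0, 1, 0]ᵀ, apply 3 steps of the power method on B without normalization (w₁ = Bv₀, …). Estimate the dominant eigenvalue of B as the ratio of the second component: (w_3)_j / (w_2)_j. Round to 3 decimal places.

B = D + 4I has rows (-1, 3, -3); (3, 3, 4); (-3, 4, -1)
w1 = Bv₀ = ((-1)·0 + 3·1 + (-3)·0; 3·0 + 3·1 + 4·0; (-3)·0 + 4·1 + (-1)·0) = (3, 3, 4)
w2 = Bw1 = ((-1)·3 + 3·3 + (-3)·4; 3·3 + 3·3 + 4·4; (-3)·3 + 4·3 + (-1)·4) = (-6, 34, -1)
w3 = Bw2 = (111, 80, 155)
Ratio: 80/34 = 2.353

2.353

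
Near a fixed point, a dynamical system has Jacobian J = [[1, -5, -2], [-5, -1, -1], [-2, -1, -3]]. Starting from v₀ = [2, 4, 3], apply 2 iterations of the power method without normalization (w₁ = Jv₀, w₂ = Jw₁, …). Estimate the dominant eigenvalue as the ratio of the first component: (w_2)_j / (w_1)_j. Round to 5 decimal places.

λ ≈ -3.95833

w1 = Jv₀ = (1·2 + (-5)·4 + (-2)·3; (-5)·2 + (-1)·4 + (-1)·3; (-2)·2 + (-1)·4 + (-3)·3) = (-24, -17, -17)
w2 = Jw1 = (1·(-24) + (-5)·(-17) + (-2)·(-17); (-5)·(-24) + (-1)·(-17) + (-1)·(-17); (-2)·(-24) + (-1)·(-17) + (-3)·(-17)) = (95, 154, 116)
Ratio at component: 95 / -24 = -3.95833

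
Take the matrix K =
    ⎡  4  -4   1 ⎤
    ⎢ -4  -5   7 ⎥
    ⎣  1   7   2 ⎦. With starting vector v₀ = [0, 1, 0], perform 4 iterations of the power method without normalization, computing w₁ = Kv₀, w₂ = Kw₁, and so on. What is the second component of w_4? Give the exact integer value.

w1 = Kv₀ = (-4, -5, 7)
w2 = Kw1 = (11, 90, -25)
w3 = Kw2 = (-341, -669, 591)
w4 = Kw3 = (1903, 8846, -3842)
The requested component of w4 is 8846.

8846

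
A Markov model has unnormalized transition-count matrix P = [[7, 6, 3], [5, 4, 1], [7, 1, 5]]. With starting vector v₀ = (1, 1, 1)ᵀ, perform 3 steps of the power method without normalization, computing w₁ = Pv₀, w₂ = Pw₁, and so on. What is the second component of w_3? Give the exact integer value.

1774

w1 = Pv₀ = (7·1 + 6·1 + 3·1; 5·1 + 4·1 + 1·1; 7·1 + 1·1 + 5·1) = (16, 10, 13)
w2 = Pw1 = (7·16 + 6·10 + 3·13; 5·16 + 4·10 + 1·13; 7·16 + 1·10 + 5·13) = (211, 133, 187)
w3 = Pw2 = (2836, 1774, 2545)
The requested component of w3 is 1774.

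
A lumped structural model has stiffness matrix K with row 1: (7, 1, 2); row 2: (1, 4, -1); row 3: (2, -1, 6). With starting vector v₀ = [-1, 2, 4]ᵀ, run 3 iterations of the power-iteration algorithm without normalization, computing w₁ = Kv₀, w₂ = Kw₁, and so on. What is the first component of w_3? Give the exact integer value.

689

w1 = Kv₀ = (7·(-1) + 1·2 + 2·4; 1·(-1) + 4·2 + (-1)·4; 2·(-1) + (-1)·2 + 6·4) = (3, 3, 20)
w2 = Kw1 = (7·3 + 1·3 + 2·20; 1·3 + 4·3 + (-1)·20; 2·3 + (-1)·3 + 6·20) = (64, -5, 123)
w3 = Kw2 = (689, -79, 871)
The requested component of w3 is 689.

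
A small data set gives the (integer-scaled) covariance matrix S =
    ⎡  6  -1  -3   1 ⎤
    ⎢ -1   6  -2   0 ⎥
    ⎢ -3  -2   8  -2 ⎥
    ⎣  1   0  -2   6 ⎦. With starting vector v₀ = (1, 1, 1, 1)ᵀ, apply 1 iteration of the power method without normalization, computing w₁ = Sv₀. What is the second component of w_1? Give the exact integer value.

3

w1 = Sv₀ = (3, 3, 1, 5)
The requested component of w1 is 3.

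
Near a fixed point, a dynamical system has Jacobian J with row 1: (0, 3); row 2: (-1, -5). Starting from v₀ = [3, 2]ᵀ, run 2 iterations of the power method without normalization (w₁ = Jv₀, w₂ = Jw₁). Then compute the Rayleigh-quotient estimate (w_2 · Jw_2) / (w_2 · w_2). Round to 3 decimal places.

λ ≈ -4.400

w1 = Jv₀ = (0·3 + 3·2; (-1)·3 + (-5)·2) = (6, -13)
w2 = Jw1 = (0·6 + 3·(-13); (-1)·6 + (-5)·(-13)) = (-39, 59)
Jw2 = (177, -256)
w2·Jw2 = (-39)·177 + 59·(-256) = -22007; w2·w2 = (-39)·(-39) + 59·59 = 5002
λ ≈ -22007/5002 = -4.400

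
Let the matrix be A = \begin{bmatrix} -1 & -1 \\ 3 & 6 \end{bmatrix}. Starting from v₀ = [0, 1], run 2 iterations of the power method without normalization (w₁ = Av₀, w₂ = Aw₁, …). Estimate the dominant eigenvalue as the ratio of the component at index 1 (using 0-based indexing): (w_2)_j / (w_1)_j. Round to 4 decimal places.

w1 = Av₀ = (-1, 6)
w2 = Aw1 = (-5, 33)
Ratio at component: 33 / 6 = 5.5000

λ ≈ 5.5000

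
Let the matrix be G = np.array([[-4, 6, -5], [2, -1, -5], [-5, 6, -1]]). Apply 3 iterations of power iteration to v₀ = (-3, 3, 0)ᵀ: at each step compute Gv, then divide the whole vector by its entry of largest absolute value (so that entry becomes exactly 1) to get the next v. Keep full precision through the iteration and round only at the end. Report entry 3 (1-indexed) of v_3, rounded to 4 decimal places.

Gv0 = (30.00000, -9.00000, 33.00000); divide by 33.00000 → v1 = (0.90909, -0.27273, 1.00000)
Gv1 = (-10.27273, -2.90909, -7.18182); divide by -10.27273 → v2 = (1.00000, 0.28319, 0.69912)
Gv2 = (-5.79646, -1.77876, -4.00000); divide by -5.79646 → v3 = (1.00000, 0.30687, 0.69008)
Requested entry of v3: 1356/1965 = 0.6901

0.6901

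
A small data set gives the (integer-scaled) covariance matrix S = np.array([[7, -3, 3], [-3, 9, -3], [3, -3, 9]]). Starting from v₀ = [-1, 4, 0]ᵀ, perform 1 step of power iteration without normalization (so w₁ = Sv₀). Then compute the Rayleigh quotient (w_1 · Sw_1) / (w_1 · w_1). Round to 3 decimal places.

13.245

w1 = Sv₀ = (-19, 39, -15)
Sw1 = (-295, 453, -309)
w1·Sw1 = (-19)·(-295) + 39·453 + (-15)·(-309) = 27907; w1·w1 = (-19)·(-19) + 39·39 + (-15)·(-15) = 2107
λ ≈ 27907/2107 = 13.245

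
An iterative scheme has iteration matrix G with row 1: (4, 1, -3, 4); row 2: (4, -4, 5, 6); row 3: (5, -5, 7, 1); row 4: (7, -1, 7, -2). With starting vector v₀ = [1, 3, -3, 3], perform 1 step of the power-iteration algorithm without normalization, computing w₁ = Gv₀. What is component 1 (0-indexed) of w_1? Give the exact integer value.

-5

w1 = Gv₀ = (28, -5, -28, -23)
The requested component of w1 is -5.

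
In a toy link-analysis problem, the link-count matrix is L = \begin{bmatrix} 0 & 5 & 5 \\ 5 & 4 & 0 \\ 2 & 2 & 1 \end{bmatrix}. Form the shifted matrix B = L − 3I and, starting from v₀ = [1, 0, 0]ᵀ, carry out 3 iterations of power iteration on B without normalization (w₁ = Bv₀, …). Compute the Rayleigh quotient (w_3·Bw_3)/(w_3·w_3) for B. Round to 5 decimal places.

μ ≈ -6.16743

B = L − 3I has rows (-3, 5, 5); (5, 1, 0); (2, 2, -2)
w1 = Bv₀ = ((-3)·1 + 5·0 + 5·0; 5·1 + 1·0 + 0·0; 2·1 + 2·0 + (-2)·0) = (-3, 5, 2)
w2 = Bw1 = ((-3)·(-3) + 5·5 + 5·2; 5·(-3) + 1·5 + 0·2; 2·(-3) + 2·5 + (-2)·2) = (44, -10, 0)
w3 = Bw2 = (-182, 210, 68)
Bw3 = (1936, -700, -80)
w3·Bw3 = -504792; w3·w3 = 81848; μ ≈ -504792/81848 = -6.16743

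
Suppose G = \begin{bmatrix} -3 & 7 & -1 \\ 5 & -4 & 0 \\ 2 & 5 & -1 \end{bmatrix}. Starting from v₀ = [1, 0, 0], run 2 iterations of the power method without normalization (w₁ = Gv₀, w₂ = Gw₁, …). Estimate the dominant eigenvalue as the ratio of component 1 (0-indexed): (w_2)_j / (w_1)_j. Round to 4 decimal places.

λ ≈ -7.0000

w1 = Gv₀ = ((-3)·1 + 7·0 + (-1)·0; 5·1 + (-4)·0 + 0·0; 2·1 + 5·0 + (-1)·0) = (-3, 5, 2)
w2 = Gw1 = ((-3)·(-3) + 7·5 + (-1)·2; 5·(-3) + (-4)·5 + 0·2; 2·(-3) + 5·5 + (-1)·2) = (42, -35, 17)
Ratio at component: -35 / 5 = -7.0000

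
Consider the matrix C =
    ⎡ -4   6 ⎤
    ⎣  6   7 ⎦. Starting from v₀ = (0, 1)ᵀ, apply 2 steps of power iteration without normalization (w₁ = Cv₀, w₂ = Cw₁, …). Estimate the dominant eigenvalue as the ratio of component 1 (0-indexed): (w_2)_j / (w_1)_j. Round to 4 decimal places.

w1 = Cv₀ = (6, 7)
w2 = Cw1 = (18, 85)
Ratio at component: 85 / 7 = 12.1429

λ ≈ 12.1429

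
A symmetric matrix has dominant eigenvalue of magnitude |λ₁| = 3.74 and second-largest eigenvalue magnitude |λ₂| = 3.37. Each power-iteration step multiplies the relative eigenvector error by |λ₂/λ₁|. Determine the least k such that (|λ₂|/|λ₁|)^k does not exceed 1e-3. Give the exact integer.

67

|λ₂/λ₁| = 3.37/3.74 = 0.90107
Need k ≥ ln(1e-3) / ln(0.90107) = -6.9078 / -0.1042 ≈ 66.311
Smallest integer k satisfying the bound: 67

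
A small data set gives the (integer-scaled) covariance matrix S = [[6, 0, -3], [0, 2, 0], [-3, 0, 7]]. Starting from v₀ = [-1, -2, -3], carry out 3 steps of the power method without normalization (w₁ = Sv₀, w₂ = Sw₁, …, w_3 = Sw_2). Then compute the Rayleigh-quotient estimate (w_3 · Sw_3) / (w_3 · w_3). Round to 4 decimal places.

w1 = Sv₀ = (6·(-1) + 0·(-2) + (-3)·(-3); 0·(-1) + 2·(-2) + 0·(-3); (-3)·(-1) + 0·(-2) + 7·(-3)) = (3, -4, -18)
w2 = Sw1 = (6·3 + 0·(-4) + (-3)·(-18); 0·3 + 2·(-4) + 0·(-18); (-3)·3 + 0·(-4) + 7·(-18)) = (72, -8, -135)
w3 = Sw2 = (837, -16, -1161)
Sw3 = (8505, -32, -10638)
w3·Sw3 = 837·8505 + (-16)·(-32) + (-1161)·(-10638) = 19469915; w3·w3 = 837·837 + (-16)·(-16) + (-1161)·(-1161) = 2048746
λ ≈ 19469915/2048746 = 9.5033

9.5033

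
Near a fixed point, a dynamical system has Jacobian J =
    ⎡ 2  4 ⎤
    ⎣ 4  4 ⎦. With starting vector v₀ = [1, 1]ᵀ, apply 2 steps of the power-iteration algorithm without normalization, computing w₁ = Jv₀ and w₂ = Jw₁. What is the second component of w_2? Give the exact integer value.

w1 = Jv₀ = (2·1 + 4·1; 4·1 + 4·1) = (6, 8)
w2 = Jw1 = (2·6 + 4·8; 4·6 + 4·8) = (44, 56)
The requested component of w2 is 56.

56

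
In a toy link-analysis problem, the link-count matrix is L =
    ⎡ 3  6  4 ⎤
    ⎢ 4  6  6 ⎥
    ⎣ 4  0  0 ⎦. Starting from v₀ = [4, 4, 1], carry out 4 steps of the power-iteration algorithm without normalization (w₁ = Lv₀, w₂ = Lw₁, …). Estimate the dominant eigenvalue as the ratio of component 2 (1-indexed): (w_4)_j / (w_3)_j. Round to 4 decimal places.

11.3218

w1 = Lv₀ = (3·4 + 6·4 + 4·1; 4·4 + 6·4 + 6·1; 4·4 + 0·4 + 0·1) = (40, 46, 16)
w2 = Lw1 = (3·40 + 6·46 + 4·16; 4·40 + 6·46 + 6·16; 4·40 + 0·46 + 0·16) = (460, 532, 160)
w3 = Lw2 = (5212, 5992, 1840)
w4 = Lw3 = (58948, 67840, 20848)
Ratio at component: 67840 / 5992 = 11.3218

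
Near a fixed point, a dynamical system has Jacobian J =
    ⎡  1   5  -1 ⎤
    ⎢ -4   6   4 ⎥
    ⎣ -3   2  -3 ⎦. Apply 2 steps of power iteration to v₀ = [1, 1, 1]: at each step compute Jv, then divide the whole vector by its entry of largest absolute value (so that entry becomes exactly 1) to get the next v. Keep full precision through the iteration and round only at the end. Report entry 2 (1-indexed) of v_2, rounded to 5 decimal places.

0.00000

Jv0 = (5.000000, 6.000000, -4.000000); divide by 6.000000 → v1 = (0.833333, 1.000000, -0.666667)
Jv1 = (6.500000, 0.000000, 1.500000); divide by 6.500000 → v2 = (1.000000, 0.000000, 0.230769)
Requested entry of v2: 0/39 = 0.00000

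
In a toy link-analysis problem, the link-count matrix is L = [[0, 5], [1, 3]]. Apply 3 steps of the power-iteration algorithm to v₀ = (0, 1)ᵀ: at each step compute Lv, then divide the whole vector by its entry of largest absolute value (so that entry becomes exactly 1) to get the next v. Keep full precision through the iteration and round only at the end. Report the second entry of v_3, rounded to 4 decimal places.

0.8143

Lv0 = (5.00000, 3.00000); divide by 5.00000 → v1 = (1.00000, 0.60000)
Lv1 = (3.00000, 2.80000); divide by 3.00000 → v2 = (1.00000, 0.93333)
Lv2 = (4.66667, 3.80000); divide by 4.66667 → v3 = (1.00000, 0.81429)
Requested entry of v3: 57/70 = 0.8143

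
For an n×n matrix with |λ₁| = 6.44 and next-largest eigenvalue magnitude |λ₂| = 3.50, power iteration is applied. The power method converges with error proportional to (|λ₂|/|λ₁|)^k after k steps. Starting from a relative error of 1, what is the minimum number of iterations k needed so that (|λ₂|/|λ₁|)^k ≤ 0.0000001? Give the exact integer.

27

|λ₂/λ₁| = 3.50/6.44 = 0.54348
Need k ≥ ln(0.0000001) / ln(0.54348) = -16.1181 / -0.6098 ≈ 26.433
Smallest integer k satisfying the bound: 27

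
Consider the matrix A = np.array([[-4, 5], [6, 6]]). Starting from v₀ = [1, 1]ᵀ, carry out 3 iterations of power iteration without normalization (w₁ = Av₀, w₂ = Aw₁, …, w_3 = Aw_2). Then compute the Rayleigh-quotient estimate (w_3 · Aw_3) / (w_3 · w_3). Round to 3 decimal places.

λ ≈ 7.769

w1 = Av₀ = (1, 12)
w2 = Aw1 = (56, 78)
w3 = Aw2 = (166, 804)
Aw3 = (3356, 5820)
w3·Aw3 = 166·3356 + 804·5820 = 5236376; w3·w3 = 166·166 + 804·804 = 673972
λ ≈ 5236376/673972 = 7.769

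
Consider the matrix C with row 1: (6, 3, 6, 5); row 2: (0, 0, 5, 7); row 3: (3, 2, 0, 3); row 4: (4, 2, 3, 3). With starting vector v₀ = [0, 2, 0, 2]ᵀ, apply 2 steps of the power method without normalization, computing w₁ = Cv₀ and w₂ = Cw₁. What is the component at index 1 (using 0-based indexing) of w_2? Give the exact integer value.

120

w1 = Cv₀ = (6·0 + 3·2 + 6·0 + 5·2; 0·0 + 0·2 + 5·0 + 7·2; 3·0 + 2·2 + 0·0 + 3·2; 4·0 + 2·2 + 3·0 + 3·2) = (16, 14, 10, 10)
w2 = Cw1 = (6·16 + 3·14 + 6·10 + 5·10; 0·16 + 0·14 + 5·10 + 7·10; 3·16 + 2·14 + 0·10 + 3·10; 4·16 + 2·14 + 3·10 + 3·10) = (248, 120, 106, 152)
The requested component of w2 is 120.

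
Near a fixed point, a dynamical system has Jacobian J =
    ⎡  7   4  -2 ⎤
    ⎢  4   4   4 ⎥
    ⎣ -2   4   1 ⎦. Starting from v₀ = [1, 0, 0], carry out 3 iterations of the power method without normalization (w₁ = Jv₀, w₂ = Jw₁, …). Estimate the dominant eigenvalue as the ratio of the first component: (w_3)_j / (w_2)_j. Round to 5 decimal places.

9.08696

w1 = Jv₀ = (7·1 + 4·0 + (-2)·0; 4·1 + 4·0 + 4·0; (-2)·1 + 4·0 + 1·0) = (7, 4, -2)
w2 = Jw1 = (7·7 + 4·4 + (-2)·(-2); 4·7 + 4·4 + 4·(-2); (-2)·7 + 4·4 + 1·(-2)) = (69, 36, 0)
w3 = Jw2 = (627, 420, 6)
Ratio at component: 627 / 69 = 9.08696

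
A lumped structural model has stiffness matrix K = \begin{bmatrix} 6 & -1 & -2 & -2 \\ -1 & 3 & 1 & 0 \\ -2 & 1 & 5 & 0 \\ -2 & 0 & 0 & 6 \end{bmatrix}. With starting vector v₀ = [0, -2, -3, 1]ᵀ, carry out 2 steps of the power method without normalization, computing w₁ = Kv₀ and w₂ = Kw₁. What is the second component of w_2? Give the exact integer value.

w1 = Kv₀ = (6·0 + (-1)·(-2) + (-2)·(-3) + (-2)·1; (-1)·0 + 3·(-2) + 1·(-3) + 0·1; (-2)·0 + 1·(-2) + 5·(-3) + 0·1; (-2)·0 + 0·(-2) + 0·(-3) + 6·1) = (6, -9, -17, 6)
w2 = Kw1 = (6·6 + (-1)·(-9) + (-2)·(-17) + (-2)·6; (-1)·6 + 3·(-9) + 1·(-17) + 0·6; (-2)·6 + 1·(-9) + 5·(-17) + 0·6; (-2)·6 + 0·(-9) + 0·(-17) + 6·6) = (67, -50, -106, 24)
The requested component of w2 is -50.

-50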